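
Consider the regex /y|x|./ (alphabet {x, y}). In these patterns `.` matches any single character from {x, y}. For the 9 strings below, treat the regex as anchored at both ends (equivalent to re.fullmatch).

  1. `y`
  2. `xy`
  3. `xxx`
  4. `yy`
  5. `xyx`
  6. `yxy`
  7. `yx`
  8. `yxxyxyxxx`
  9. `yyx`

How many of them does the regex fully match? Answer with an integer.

1

1 → match
2 → no match
3 → no match
4 → no match
5 → no match
6 → no match
7 → no match
8 → no match
9 → no match
Total matched: 1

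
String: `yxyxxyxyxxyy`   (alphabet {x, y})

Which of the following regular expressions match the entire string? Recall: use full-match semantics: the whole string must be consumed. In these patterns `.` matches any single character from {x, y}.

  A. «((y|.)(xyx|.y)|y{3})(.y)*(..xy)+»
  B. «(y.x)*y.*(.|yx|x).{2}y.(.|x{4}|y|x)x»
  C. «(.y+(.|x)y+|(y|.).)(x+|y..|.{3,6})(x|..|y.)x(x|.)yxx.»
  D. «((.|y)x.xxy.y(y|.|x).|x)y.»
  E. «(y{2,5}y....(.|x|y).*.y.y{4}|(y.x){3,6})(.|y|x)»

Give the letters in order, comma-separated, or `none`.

A → no match — must end with `xy`
B → no match — must end with `x`
C → no match
D → match
E → no match

D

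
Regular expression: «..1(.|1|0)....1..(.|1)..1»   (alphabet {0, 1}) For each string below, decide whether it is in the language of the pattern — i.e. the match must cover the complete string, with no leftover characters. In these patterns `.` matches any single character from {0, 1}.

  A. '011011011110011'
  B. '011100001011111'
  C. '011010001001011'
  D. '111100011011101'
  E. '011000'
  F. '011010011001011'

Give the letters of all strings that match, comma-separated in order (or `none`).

A → match
B → match
C → match
D → match
E → no match — must end with '1'
F → match

A, B, C, D, F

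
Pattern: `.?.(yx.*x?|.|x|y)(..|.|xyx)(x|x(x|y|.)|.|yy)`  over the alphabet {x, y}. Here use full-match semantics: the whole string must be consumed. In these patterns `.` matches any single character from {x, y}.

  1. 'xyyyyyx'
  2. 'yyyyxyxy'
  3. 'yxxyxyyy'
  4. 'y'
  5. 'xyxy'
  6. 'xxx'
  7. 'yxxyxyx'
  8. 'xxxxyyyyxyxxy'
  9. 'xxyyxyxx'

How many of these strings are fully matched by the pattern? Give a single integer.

1

1 → no match
2 → no match
3 → no match
4 → no match
5 → match
6 → no match
7 → no match
8 → no match
9 → no match
Total matched: 1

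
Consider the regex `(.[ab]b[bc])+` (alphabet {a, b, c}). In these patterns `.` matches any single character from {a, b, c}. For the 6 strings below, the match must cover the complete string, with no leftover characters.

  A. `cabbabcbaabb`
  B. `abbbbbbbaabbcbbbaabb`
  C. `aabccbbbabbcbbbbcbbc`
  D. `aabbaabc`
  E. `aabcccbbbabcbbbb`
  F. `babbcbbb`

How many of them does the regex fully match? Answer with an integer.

4

A → no match
B → match
C → match
D → match
E → no match
F → match
Total matched: 4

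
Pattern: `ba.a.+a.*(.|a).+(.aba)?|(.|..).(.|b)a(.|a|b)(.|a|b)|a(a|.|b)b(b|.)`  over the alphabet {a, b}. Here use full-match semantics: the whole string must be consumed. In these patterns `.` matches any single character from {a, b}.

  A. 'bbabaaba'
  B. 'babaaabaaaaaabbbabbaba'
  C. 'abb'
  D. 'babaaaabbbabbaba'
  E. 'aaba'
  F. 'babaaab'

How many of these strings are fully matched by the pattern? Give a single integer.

A → no match
B → match
C → no match
D → match
E → match
F → match
Total matched: 4

4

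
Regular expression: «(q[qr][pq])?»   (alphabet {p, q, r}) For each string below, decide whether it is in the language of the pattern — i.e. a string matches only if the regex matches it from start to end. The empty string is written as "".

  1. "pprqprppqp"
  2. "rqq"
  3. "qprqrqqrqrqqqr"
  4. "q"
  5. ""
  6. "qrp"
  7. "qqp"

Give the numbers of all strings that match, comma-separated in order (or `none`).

5, 6, 7

1 → no match
2 → no match
3 → no match
4 → no match
5 → match
6 → match
7 → match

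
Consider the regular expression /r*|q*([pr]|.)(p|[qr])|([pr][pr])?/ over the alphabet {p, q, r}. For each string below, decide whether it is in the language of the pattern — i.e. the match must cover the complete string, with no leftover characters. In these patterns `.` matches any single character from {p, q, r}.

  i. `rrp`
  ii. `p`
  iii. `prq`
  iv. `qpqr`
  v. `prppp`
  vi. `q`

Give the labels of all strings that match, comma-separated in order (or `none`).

none

i → no match
ii → no match
iii → no match
iv → no match
v → no match
vi → no match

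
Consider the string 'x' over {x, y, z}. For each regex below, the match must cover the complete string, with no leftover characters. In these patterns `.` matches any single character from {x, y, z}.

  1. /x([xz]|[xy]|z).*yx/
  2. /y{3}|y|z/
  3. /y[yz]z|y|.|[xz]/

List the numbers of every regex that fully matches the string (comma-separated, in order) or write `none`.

3

1 → no match — must end with 'yx'
2 → no match
3 → match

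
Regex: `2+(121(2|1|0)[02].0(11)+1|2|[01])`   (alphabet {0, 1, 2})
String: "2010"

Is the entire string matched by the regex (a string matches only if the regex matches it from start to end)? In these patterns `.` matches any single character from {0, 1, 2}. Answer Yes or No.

No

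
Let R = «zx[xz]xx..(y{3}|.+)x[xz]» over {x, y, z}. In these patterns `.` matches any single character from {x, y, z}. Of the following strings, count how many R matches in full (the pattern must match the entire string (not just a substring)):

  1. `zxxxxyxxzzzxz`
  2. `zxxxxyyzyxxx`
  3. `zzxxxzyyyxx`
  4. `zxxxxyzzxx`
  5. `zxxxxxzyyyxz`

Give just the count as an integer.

1 → match
2 → match
3 → no match — must start with `zx`
4 → match
5 → match
Total matched: 4

4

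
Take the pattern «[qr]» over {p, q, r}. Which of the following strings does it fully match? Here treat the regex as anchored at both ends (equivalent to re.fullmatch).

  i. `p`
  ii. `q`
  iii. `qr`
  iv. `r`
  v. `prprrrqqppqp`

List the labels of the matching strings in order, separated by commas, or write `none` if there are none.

ii, iv

i → no match
ii → match
iii → no match
iv → match
v → no match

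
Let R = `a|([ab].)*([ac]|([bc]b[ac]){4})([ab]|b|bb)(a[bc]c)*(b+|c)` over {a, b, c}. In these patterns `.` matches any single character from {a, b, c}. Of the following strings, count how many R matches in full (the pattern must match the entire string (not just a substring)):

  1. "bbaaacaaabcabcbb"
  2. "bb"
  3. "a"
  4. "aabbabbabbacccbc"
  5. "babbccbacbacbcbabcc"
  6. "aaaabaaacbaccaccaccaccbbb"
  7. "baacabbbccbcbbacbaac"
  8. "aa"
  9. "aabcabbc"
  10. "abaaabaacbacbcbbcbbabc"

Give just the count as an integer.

1 → match
2 → no match
3 → match
4 → no match
5 → match
6 → match
7 → match
8 → no match
9 → match
10 → match
Total matched: 7

7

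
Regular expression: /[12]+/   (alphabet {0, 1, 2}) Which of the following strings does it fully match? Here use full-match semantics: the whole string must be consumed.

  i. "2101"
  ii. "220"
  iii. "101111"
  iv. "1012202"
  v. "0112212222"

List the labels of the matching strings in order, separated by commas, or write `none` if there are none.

i → no match
ii → no match
iii → no match
iv → no match
v → no match

none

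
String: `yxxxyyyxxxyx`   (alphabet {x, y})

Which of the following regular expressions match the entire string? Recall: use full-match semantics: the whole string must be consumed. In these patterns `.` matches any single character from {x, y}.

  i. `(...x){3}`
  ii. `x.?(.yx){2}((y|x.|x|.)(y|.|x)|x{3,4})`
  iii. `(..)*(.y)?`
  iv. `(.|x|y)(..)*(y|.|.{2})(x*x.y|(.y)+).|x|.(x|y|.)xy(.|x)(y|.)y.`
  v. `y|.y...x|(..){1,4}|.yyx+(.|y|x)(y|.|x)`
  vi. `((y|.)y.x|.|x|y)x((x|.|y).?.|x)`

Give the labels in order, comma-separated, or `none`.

i → match
ii → no match — must start with `x`
iii → match
iv → match
v → no match
vi → no match

i, iii, iv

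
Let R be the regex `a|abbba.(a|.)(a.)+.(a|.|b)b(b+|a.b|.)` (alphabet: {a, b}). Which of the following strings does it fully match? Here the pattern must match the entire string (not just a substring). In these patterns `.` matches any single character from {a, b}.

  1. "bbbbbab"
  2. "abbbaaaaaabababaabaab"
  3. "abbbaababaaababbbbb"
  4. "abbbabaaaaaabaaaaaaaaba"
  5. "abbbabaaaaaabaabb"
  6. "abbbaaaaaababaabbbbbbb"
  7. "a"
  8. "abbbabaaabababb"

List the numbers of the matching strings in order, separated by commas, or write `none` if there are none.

2, 3, 4, 5, 6, 7, 8

1. "bbbbbab" → no match
2 → match
3 → match
4 → match
5 → match
6 → match
7. "a" → match
8 → match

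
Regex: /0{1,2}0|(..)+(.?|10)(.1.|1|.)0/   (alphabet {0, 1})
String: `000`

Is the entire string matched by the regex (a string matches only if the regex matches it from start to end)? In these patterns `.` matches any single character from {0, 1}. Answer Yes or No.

Yes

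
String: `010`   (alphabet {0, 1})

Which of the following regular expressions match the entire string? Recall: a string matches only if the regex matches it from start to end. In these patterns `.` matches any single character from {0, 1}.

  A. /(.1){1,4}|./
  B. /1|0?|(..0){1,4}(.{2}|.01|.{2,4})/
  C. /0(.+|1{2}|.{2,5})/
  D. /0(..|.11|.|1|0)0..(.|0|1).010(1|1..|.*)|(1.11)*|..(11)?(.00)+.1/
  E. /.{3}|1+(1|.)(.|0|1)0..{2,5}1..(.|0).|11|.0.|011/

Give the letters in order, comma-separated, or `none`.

A → no match
B → no match
C → match
D → no match
E → match

C, E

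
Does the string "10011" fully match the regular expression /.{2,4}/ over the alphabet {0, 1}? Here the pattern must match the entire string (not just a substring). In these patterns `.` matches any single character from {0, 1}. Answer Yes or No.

No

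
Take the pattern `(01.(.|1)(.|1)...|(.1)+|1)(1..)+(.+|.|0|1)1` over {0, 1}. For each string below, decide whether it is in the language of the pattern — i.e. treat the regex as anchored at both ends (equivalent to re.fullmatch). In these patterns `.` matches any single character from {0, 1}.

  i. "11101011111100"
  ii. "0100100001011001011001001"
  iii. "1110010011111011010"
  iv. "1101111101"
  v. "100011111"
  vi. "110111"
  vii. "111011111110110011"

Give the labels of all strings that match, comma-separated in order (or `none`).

iv, vi, vii

i → no match — must end with "1"
ii → no match
iii → no match — must end with "1"
iv → match
v → no match
vi → match
vii → match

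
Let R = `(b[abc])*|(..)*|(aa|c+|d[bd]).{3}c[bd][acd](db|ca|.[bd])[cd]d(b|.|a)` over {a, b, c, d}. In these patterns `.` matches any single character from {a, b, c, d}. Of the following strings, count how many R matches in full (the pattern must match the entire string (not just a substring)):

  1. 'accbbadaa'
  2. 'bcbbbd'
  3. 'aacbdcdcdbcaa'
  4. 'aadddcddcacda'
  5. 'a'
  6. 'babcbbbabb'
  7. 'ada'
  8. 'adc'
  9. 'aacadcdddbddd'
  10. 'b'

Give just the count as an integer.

4

1. 'accbbadaa' → no match
2. 'bcbbbd' → match
3 → no match
4 → match
5. 'a' → no match
6. 'babcbbbabb' → match
7. 'ada' → no match
8. 'adc' → no match
9 → match
10. 'b' → no match
Total matched: 4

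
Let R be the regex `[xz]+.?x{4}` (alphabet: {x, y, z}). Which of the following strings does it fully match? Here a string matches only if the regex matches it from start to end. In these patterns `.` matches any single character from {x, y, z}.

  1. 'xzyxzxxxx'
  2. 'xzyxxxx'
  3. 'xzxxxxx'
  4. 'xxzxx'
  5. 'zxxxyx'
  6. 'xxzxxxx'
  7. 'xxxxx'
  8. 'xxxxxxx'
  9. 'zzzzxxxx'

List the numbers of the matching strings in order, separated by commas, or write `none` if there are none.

1 → no match
2 → match
3 → match
4 → no match
5 → no match
6 → match
7 → match
8 → match
9 → match

2, 3, 6, 7, 8, 9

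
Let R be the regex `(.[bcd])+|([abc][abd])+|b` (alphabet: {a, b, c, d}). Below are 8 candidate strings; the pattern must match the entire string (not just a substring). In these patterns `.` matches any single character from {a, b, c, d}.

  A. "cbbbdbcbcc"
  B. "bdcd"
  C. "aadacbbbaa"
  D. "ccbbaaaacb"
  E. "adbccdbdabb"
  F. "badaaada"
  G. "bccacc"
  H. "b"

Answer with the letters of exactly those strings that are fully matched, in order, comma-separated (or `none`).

A → match
B → match
C → no match
D → no match
E → no match
F → no match
G → no match
H → match

A, B, H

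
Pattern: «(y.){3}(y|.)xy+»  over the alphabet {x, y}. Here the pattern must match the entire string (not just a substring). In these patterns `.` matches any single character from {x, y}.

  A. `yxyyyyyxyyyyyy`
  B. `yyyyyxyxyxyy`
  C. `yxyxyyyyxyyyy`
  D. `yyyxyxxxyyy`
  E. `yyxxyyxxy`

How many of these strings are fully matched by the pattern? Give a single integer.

2

A → match
B → no match
C → no match
D → match
E → no match
Total matched: 2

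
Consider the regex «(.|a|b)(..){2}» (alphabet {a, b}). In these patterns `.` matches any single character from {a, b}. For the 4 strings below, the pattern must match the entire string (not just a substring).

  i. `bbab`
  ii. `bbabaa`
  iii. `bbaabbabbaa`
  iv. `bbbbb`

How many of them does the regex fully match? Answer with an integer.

i → no match
ii → no match
iii → no match
iv → match
Total matched: 1

1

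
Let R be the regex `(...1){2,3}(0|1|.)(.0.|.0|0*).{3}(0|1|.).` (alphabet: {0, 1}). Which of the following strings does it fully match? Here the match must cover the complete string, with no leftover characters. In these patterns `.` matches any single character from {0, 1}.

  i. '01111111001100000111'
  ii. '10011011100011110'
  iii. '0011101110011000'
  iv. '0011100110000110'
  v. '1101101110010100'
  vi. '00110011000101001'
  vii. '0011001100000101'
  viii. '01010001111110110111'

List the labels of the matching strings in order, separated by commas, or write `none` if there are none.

i, ii, iii, iv, v, vi, vii

i → match
ii → match
iii → match
iv → match
v → match
vi → match
vii → match
viii → no match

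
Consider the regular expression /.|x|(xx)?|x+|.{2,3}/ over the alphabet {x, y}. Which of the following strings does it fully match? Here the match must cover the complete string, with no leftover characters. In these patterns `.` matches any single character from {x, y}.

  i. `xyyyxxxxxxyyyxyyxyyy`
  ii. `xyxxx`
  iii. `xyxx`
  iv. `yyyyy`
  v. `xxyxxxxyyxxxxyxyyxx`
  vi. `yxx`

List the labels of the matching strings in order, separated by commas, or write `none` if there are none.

i → no match
ii → no match
iii → no match
iv → no match
v → no match
vi → match

vi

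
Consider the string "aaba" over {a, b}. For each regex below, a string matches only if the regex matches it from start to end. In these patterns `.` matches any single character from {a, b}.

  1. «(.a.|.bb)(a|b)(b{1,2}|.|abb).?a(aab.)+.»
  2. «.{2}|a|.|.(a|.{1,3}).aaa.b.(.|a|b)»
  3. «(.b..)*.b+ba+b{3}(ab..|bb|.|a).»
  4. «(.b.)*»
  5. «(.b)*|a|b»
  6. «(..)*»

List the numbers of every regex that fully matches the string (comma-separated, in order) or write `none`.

1 → no match
2 → no match
3 → no match
4 → no match
5 → no match
6 → match

6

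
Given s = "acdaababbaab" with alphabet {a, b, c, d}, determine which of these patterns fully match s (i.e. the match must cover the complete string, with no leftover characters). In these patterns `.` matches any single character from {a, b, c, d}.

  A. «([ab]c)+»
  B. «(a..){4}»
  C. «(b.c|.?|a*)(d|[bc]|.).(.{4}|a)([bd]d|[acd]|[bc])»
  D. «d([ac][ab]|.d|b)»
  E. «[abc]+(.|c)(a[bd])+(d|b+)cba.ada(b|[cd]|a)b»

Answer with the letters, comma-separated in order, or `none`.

A → no match — must end with "c"
B → match
C → no match
D → no match — must start with "d"
E → no match

B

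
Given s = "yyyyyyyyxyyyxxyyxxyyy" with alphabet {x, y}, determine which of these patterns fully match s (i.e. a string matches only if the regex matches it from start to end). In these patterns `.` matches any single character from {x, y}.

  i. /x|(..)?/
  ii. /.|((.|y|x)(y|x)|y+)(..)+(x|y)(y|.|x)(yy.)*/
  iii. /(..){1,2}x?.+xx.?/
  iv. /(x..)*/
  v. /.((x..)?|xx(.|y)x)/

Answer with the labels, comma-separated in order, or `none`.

ii

i → no match
ii → match
iii → no match
iv → no match
v → no match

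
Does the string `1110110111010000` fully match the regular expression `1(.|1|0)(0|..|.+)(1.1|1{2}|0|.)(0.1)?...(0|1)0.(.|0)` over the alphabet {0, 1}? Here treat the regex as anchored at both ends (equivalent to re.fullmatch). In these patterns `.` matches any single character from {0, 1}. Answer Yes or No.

Yes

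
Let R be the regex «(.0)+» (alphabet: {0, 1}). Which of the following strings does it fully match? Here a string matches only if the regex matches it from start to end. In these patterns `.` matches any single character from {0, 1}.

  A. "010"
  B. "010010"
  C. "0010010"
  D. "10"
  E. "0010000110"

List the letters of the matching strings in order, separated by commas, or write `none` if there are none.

D

A → no match
B → no match
C → no match
D → match
E → no match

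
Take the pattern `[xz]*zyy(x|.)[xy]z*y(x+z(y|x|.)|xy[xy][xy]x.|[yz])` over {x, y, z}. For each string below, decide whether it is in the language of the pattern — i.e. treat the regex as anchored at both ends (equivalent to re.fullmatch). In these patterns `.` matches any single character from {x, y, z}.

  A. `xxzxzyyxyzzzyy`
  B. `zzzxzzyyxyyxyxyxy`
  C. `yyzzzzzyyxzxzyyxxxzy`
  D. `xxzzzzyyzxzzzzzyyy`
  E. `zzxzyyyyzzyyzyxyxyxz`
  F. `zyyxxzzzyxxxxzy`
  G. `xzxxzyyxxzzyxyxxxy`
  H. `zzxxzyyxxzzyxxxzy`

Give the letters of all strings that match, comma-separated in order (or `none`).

A, B, F, G, H

A → match
B → match
C → no match
D → no match
E → no match
F → match
G → match
H → match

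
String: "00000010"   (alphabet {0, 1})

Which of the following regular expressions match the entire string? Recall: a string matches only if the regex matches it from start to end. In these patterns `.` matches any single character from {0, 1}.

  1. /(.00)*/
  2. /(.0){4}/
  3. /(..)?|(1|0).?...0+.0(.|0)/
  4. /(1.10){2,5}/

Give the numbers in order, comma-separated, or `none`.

1 → no match
2 → match
3 → no match
4 → no match — must start with "1"

2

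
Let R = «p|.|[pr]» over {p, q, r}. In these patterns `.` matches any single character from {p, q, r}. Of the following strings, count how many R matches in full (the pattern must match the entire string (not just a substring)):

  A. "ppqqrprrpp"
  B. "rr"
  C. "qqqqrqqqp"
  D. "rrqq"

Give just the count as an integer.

A → no match
B → no match
C → no match
D → no match
Total matched: 0

0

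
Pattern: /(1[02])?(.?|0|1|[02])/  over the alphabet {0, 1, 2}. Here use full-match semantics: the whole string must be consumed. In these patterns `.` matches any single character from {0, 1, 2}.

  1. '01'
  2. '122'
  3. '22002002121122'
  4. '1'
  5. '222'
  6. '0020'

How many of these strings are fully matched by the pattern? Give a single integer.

2

1 → no match
2 → match
3 → no match
4 → match
5 → no match
6 → no match
Total matched: 2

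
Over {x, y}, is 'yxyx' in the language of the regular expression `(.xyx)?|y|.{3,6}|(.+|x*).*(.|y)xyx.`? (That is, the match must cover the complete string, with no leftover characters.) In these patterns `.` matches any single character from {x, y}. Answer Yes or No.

Yes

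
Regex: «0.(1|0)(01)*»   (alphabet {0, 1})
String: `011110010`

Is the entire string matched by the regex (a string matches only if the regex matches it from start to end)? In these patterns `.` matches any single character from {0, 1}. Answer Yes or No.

No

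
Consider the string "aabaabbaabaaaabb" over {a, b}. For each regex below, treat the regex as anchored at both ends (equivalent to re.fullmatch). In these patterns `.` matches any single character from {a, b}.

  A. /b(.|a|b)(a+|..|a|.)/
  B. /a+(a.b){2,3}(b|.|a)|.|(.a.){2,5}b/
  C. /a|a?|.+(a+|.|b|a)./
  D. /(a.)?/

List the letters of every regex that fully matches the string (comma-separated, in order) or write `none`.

B, C

A → no match — must start with "b"
B → match
C → match
D → no match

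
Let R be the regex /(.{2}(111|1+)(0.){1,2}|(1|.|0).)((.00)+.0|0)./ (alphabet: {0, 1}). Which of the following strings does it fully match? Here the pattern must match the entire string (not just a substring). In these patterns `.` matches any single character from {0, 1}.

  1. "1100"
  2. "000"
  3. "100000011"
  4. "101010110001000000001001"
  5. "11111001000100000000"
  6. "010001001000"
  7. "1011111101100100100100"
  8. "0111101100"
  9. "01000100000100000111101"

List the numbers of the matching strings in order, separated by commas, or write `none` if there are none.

1. "1100" → match
2. "000" → no match
3. "100000011" → no match
4 → no match
5 → no match
6. "010001001000" → no match
7 → match
8. "0111101100" → no match
9 → no match

1, 7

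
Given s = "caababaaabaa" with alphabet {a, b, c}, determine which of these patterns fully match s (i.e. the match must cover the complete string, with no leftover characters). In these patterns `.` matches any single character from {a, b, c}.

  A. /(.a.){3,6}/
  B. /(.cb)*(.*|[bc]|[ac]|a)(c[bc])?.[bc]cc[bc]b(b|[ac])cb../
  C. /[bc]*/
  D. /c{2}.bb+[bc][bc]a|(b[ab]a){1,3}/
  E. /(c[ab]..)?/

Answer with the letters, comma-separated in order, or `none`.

A

A → match
B → no match
C → no match
D → no match
E → no match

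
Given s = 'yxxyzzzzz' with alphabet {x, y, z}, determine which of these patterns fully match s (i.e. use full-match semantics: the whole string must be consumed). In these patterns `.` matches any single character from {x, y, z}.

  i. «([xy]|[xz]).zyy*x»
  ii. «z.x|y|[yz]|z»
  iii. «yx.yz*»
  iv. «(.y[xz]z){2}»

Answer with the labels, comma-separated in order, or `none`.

i → no match — must end with 'x'
ii → no match
iii → match
iv → no match

iii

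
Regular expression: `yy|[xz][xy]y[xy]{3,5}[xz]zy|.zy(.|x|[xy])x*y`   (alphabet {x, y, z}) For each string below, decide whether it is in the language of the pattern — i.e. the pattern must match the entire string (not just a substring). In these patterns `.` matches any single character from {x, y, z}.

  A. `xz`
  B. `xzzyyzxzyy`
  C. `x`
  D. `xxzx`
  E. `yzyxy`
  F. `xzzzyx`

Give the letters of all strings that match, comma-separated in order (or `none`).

E

A. `xz` → no match
B. `xzzyyzxzyy` → no match
C. `x` → no match
D. `xxzx` → no match
E. `yzyxy` → match
F. `xzzzyx` → no match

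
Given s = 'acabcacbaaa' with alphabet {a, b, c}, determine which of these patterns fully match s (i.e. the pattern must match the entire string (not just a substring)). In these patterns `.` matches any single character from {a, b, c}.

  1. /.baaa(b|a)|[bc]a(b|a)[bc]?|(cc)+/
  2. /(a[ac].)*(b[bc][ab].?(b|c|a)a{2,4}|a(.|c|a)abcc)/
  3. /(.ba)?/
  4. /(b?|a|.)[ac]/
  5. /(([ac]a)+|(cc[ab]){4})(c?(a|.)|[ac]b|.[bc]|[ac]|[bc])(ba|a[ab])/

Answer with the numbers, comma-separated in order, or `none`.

1 → no match
2 → match
3 → no match
4 → no match
5 → no match

2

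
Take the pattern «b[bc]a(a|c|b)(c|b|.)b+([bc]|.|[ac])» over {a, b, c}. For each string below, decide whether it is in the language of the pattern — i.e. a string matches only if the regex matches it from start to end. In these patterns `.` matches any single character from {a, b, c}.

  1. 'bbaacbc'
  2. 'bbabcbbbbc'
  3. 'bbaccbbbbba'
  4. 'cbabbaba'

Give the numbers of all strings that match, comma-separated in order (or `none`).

1, 2, 3

1 → match
2 → match
3 → match
4 → no match — must start with 'b'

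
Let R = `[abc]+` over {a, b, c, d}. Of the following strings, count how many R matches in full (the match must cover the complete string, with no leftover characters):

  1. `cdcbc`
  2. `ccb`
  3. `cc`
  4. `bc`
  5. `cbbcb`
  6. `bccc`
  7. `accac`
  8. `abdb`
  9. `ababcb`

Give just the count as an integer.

7

1. `cdcbc` → no match
2. `ccb` → match
3. `cc` → match
4. `bc` → match
5. `cbbcb` → match
6. `bccc` → match
7. `accac` → match
8. `abdb` → no match
9. `ababcb` → match
Total matched: 7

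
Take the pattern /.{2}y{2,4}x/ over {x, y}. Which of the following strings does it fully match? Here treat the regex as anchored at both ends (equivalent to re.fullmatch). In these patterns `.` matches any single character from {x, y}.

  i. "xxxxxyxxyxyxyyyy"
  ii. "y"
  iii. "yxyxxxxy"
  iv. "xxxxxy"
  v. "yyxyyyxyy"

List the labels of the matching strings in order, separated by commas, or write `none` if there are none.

none

i → no match — must end with "yx"
ii → no match — must end with "yx"
iii → no match — must end with "yx"
iv → no match — must end with "yx"
v → no match — must end with "yx"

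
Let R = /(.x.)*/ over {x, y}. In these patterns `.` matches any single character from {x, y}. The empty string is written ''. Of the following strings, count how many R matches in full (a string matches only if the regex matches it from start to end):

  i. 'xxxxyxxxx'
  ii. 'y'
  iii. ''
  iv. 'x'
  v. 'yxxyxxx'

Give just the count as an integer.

1

i → no match
ii → no match
iii → match
iv → no match
v → no match
Total matched: 1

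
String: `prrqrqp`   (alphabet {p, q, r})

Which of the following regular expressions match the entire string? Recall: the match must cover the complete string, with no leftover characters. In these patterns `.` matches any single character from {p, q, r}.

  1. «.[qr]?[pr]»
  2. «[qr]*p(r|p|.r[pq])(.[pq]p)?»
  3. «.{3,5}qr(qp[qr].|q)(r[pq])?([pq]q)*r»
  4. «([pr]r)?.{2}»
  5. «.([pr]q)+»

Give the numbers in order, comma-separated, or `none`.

2

1 → no match
2 → match
3 → no match — must end with `r`
4 → no match
5 → no match — must end with `q`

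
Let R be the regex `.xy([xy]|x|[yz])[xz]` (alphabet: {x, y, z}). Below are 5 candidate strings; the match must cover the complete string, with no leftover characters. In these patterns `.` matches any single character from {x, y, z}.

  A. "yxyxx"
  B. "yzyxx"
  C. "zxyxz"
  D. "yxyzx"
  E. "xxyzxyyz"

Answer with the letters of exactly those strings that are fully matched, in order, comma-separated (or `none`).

A, C, D

A. "yxyxx" → match
B. "yzyxx" → no match
C. "zxyxz" → match
D. "yxyzx" → match
E. "xxyzxyyz" → no match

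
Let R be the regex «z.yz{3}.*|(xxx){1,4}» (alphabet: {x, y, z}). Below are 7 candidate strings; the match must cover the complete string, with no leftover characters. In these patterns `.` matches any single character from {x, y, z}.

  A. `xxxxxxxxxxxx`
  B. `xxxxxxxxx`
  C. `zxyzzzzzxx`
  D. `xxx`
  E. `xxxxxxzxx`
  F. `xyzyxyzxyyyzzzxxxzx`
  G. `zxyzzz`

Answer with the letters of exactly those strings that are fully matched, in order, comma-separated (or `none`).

A, B, C, D, G

A → match
B → match
C → match
D → match
E → no match
F → no match
G → match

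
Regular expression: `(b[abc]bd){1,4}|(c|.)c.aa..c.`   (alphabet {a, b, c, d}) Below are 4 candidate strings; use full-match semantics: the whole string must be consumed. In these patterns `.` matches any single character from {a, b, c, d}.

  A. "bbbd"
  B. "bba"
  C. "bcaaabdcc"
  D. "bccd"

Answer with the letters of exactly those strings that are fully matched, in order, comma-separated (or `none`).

A → match
B → no match
C → match
D → no match

A, C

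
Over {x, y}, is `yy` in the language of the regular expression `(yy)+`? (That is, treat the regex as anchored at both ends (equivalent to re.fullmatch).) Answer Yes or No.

Yes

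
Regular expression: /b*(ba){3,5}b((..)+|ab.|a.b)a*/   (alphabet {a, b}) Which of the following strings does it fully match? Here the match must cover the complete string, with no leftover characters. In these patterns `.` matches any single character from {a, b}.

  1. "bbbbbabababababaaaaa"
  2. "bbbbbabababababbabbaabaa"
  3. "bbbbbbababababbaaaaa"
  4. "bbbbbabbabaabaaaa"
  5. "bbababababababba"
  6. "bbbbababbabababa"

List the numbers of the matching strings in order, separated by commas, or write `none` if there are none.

1, 2, 3, 5

1 → match
2 → match
3 → match
4 → no match
5 → match
6 → no match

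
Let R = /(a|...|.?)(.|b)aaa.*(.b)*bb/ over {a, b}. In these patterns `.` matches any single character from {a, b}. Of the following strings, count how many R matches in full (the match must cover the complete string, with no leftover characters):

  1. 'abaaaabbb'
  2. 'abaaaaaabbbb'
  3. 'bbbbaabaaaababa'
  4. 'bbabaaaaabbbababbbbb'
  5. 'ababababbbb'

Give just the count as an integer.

1 → match
2 → match
3 → no match — must end with 'bb'
4 → match
5 → no match
Total matched: 3

3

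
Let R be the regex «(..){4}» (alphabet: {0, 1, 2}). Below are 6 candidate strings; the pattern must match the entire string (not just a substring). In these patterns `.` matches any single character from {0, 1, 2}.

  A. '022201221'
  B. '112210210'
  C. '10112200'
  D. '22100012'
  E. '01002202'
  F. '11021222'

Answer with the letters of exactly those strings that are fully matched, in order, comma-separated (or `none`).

A → no match
B → no match
C → match
D → match
E → match
F → match

C, D, E, F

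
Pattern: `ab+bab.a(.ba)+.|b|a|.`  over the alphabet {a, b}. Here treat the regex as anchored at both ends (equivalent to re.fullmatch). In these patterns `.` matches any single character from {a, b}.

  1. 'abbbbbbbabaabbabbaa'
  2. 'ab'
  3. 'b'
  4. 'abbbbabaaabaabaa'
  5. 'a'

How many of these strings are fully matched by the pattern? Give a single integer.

1 → match
2. 'ab' → no match
3. 'b' → match
4 → match
5. 'a' → match
Total matched: 4

4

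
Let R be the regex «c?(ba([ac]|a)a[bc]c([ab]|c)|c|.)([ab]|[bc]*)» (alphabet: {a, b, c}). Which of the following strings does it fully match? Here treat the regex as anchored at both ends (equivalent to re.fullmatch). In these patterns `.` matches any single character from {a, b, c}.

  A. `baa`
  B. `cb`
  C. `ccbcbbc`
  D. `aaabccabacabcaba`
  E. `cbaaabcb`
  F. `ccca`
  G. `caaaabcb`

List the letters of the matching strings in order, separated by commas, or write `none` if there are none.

A → no match
B → match
C → match
D → no match
E → match
F → no match
G → no match

B, C, E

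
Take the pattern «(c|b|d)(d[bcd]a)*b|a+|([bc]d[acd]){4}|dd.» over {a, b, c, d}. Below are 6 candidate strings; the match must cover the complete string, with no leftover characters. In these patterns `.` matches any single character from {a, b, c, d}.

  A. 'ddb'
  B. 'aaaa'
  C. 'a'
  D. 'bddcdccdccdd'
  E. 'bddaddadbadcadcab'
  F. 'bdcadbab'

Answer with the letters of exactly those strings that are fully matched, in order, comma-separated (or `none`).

A, B, C, D, E, F

A → match
B → match
C → match
D → match
E → match
F → match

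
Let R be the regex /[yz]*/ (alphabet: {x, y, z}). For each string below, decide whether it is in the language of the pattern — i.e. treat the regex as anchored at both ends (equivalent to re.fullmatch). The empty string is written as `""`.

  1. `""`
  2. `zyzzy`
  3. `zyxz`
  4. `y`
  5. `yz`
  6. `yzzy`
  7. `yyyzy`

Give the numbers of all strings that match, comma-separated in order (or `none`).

1, 2, 4, 5, 6, 7

1 → match
2 → match
3 → no match
4 → match
5 → match
6 → match
7 → match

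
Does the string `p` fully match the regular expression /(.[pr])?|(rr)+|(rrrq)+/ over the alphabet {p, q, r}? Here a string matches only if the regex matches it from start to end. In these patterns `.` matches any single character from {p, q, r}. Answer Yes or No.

No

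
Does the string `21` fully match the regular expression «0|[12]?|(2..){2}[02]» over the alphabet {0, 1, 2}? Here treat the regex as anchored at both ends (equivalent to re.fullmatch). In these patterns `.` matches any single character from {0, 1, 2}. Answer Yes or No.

No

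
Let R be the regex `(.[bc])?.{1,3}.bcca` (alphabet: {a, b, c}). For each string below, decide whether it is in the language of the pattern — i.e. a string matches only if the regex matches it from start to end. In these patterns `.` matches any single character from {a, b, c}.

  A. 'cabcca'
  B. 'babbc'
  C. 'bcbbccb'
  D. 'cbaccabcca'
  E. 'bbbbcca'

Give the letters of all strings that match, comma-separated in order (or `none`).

A. 'cabcca' → match
B. 'babbc' → no match — must end with 'bcca'
C. 'bcbbccb' → no match — must end with 'bcca'
D. 'cbaccabcca' → match
E. 'bbbbcca' → match

A, D, E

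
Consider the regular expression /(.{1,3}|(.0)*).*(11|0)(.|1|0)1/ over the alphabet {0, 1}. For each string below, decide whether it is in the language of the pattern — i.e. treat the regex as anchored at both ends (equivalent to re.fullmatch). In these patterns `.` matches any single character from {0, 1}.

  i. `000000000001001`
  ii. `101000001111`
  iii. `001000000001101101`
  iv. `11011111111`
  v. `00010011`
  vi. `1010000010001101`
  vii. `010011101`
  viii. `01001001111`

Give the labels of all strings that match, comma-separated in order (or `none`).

i → match
ii → match
iii → match
iv → match
v → match
vi → match
vii → match
viii → match

i, ii, iii, iv, v, vi, vii, viii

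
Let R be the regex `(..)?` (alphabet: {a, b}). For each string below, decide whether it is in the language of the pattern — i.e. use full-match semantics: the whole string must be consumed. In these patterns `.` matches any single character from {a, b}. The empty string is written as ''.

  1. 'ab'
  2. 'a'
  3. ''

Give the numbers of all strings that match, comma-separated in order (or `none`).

1, 3

1 → match
2 → no match
3 → match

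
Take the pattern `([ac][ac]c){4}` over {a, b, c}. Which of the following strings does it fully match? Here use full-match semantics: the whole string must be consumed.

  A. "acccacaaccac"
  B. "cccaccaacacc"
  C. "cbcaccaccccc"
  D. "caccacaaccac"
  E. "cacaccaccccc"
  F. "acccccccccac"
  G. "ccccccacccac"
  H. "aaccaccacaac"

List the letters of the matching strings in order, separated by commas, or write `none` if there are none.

A, B, D, E, F, G, H

A → match
B → match
C → no match
D → match
E → match
F → match
G → match
H → match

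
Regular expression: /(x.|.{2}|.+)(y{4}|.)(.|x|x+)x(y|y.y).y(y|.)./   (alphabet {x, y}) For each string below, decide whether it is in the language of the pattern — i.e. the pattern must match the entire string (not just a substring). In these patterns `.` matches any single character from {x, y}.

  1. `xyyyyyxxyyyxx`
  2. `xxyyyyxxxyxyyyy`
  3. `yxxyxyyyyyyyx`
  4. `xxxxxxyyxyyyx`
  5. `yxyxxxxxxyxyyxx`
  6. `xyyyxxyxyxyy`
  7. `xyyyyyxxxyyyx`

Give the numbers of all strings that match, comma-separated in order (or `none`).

1

1 → match
2 → no match
3 → no match
4 → no match
5 → no match
6 → no match
7 → no match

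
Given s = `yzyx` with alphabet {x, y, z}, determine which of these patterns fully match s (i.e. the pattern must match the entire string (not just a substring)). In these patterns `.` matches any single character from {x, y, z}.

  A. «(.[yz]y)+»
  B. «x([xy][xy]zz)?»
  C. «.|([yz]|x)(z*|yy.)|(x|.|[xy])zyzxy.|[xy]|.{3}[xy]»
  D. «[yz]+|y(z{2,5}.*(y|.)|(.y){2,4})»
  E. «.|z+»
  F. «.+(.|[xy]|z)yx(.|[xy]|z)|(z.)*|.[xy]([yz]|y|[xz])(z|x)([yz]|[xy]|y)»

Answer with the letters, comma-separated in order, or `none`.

A → no match — must end with `y`
B → no match — must start with `x`
C → match
D → no match
E → no match
F → no match

C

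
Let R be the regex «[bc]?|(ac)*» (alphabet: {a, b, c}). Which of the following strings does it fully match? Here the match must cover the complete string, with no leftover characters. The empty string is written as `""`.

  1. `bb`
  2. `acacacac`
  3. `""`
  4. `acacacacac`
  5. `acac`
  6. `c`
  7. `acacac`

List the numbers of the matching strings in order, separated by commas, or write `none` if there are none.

1 → no match
2 → match
3 → match
4 → match
5 → match
6 → match
7 → match

2, 3, 4, 5, 6, 7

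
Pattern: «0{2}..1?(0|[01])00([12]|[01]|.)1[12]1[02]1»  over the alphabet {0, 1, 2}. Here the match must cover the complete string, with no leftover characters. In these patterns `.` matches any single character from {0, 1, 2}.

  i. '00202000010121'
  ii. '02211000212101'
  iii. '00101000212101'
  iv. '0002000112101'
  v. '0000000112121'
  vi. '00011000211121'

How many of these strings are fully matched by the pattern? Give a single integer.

4

i → no match
ii → no match
iii → match
iv → match
v → match
vi → match
Total matched: 4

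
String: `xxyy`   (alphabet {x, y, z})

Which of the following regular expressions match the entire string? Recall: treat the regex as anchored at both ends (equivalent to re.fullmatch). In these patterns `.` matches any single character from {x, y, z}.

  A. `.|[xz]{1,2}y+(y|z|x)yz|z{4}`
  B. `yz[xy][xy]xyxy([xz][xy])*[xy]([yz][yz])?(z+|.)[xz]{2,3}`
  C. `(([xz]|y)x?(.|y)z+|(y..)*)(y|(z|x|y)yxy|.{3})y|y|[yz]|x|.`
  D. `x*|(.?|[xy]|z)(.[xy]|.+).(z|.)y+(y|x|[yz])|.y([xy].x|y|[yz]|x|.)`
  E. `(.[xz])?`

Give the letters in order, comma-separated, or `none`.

C

A → no match
B → no match — must start with `yz`
C → match
D → no match
E → no match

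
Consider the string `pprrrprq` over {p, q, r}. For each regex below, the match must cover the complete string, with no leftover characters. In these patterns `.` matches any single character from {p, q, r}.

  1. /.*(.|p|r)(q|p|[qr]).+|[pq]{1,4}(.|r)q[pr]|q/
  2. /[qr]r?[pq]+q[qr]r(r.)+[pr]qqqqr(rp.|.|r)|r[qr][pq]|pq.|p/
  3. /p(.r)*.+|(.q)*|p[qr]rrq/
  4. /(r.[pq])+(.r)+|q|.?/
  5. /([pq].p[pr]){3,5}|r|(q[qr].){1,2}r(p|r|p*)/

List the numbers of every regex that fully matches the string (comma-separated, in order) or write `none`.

1 → match
2 → no match
3 → match
4 → no match
5 → no match

1, 3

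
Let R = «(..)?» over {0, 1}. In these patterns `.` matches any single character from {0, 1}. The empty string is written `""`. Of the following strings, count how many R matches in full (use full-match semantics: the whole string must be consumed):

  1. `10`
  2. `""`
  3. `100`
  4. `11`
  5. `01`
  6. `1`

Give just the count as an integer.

1 → match
2 → match
3 → no match
4 → match
5 → match
6 → no match
Total matched: 4

4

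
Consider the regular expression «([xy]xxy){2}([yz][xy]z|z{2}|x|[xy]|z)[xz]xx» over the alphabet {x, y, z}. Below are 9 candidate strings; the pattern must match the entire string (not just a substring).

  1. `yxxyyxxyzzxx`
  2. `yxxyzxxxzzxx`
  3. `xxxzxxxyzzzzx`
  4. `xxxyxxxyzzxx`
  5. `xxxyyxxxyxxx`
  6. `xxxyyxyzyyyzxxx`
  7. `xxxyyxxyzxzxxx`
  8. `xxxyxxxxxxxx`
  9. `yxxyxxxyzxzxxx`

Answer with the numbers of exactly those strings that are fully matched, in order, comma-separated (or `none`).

1, 4, 7, 9

1 → match
2 → no match
3 → no match — must end with `xx`
4 → match
5 → no match
6 → no match
7 → match
8 → no match
9 → match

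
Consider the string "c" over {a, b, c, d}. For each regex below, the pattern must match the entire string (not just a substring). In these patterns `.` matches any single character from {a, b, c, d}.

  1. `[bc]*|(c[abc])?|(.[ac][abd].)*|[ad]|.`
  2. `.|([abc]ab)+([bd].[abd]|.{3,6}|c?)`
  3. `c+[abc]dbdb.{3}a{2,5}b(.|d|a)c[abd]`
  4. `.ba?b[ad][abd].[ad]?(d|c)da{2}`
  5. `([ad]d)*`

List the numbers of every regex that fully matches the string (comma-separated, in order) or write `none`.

1, 2

1 → match
2 → match
3 → no match
4 → no match — must end with "a"
5 → no match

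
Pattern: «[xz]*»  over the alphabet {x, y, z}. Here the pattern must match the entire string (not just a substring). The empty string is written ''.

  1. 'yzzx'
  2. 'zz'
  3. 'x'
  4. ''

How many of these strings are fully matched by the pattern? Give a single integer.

1 → no match
2 → match
3 → match
4 → match
Total matched: 3

3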